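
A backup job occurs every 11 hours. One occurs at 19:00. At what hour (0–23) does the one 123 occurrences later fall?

123·11 = 1353.
Dividing 1353 by 24 gives quotient 56 and remainder 9.
(19 + 9) mod 24 = 4.

4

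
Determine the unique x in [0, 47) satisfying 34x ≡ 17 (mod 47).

24

The inverse of 34 mod 47 is 18 (since 34·18 = 612 ≡ 1).
So x ≡ 18·17 = 306 ≡ 24 (mod 47).
Check: 34·24 = 816 = 17·47 + 17.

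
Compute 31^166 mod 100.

81

Square-and-reduce mod 100: 31^1≡31, 31^2≡61, 31^4≡21, 31^8≡41, 31^16≡81, 31^32≡61, 31^64≡21, 31^128≡41.
166 = 2 + 4 + 32 + 128, so 31^166 ≡ 61·21·61·41 ≡ 81 (mod 100).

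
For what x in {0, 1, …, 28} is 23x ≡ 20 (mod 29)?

16

23⁻¹ ≡ 24 (mod 29) because 23·24 = 552 = 19·29 + 1.
Multiplying both sides by 24: x ≡ 24·20 = 480 ≡ 16 (mod 29).
Check: 23·16 = 368 = 12·29 + 20.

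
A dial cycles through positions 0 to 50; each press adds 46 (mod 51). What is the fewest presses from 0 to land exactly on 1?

51 = 1·46 + 5
46 = 9·5 + 1
5 = 5·1 + 0
Back-substituting gives 46·10 ≡ 1 (mod 51).

10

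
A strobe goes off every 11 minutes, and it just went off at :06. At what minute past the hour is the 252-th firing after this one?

252·11 = 2772.
2772 mod 60 = 12 (since 46·60 = 2760).
(6 + 12) mod 60 = 18.

18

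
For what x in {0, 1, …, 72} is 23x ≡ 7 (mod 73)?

23⁻¹ ≡ 54 (mod 73) because 23·54 = 1242 = 17·73 + 1.
So x ≡ 54·7 = 378 ≡ 13 (mod 73).
Check: 23·13 = 299 = 4·73 + 7.

13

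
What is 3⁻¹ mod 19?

13

19 = 6·3 + 1
3 = 3·1 + 0
Back-substituting gives 3·13 ≡ 1 (mod 19).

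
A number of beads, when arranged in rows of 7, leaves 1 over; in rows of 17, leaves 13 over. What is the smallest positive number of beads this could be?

64

x ≡ 1 (mod 7) gives x ∈ {1, 8, 15, 22, 29, 36, 43, 50, …}.
The first of these with x mod 17 = 13 is 64.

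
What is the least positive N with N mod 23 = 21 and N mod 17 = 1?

205

x ≡ 1 (mod 17) gives x ∈ {1, 18, 35, 52, 69, 86, 103, 120, …}.
The first of these with x mod 23 = 21 is 205.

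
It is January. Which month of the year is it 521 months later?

June

521 mod 12 = 5 (since 43·12 = 516).
January + 5 months → June.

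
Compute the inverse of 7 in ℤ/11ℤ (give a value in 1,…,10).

8

11 = 1·7 + 4
7 = 1·4 + 3
4 = 1·3 + 1
3 = 3·1 + 0
Back-substituting gives 7·8 ≡ 1 (mod 11).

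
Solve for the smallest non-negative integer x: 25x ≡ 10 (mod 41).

25⁻¹ ≡ 23 (mod 41) because 25·23 = 575 = 14·41 + 1.
So x ≡ 23·10 = 230 ≡ 25 (mod 41).

25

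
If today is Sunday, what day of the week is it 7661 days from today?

Wednesday

Dividing 7661 by 7 gives quotient 1094 and remainder 3.
Sunday + 3 days → Wednesday.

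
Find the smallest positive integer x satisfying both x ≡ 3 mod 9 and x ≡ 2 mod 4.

30

x ≡ 2 (mod 4) gives x ∈ {2, 6, 10, 14, 18, 22, 26, 30}.
The first of these with x mod 9 = 3 is 30.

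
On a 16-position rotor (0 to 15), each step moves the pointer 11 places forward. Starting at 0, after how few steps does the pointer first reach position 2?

6

The inverse of 11 mod 16 is 3 (since 11·3 = 33 ≡ 1).
So x ≡ 3·2 = 6 ≡ 6 (mod 16).
Check: 11·6 = 66 = 4·16 + 2.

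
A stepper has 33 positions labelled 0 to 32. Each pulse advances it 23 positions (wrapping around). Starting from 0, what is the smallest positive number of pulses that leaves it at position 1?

23·23 = 529 = 16·33 + 1, so 23⁻¹ ≡ 23 (mod 33).

23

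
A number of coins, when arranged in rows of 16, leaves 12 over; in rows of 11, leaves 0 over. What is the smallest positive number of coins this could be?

Since 11·3 ≡ 1 (mod 16), take x = 0 + 11·((12−0)·3 mod 16) = 0 + 11·4 = 44.
Check: 44 mod 16 = 12, 44 mod 11 = 0.

44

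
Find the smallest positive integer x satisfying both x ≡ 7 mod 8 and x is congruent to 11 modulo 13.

63

x ≡ 7 (mod 8) gives x ∈ {7, 15, 23, 31, 39, 47, 55, 63}.
The first of these with x mod 13 = 11 is 63.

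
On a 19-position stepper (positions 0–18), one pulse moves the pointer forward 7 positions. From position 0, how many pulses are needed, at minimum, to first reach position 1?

19 = 2·7 + 5
7 = 1·5 + 2
5 = 2·2 + 1
2 = 2·1 + 0
Back-substituting gives 7·11 ≡ 1 (mod 19).

11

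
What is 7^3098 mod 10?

9

Last digits of 7^n: 7, 9, 3, 1 (period 4).
3098 mod 4 = 2, so the last digit matches 7^2 = 9.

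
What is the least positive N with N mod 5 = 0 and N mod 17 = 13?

30

Since 17·3 ≡ 1 (mod 5), take x = 13 + 17·((0−13)·3 mod 5) = 13 + 17·1 = 30.
Check: 30 mod 5 = 0, 30 mod 17 = 13.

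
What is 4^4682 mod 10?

The units digit of 4^n cycles with period 2: 4, 6, …
4682 mod 2 = 0, so the last digit matches 4^2 = 6.

6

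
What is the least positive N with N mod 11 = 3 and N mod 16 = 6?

102

Since 16·9 ≡ 1 (mod 11), take x = 6 + 16·((3−6)·9 mod 11) = 6 + 16·6 = 102.
Check: 102 mod 11 = 3, 102 mod 16 = 6.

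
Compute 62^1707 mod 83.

By repeated squaring mod 83: 62^1≡62, 62^2≡26, 62^4≡12, 62^8≡61, 62^16≡69, 62^32≡30, 62^64≡70, 62^128≡3, 62^256≡9, 62^512≡81, 62^1024≡4.
1707 = 1 + 2 + 8 + 32 + 128 + 512 + 1024, so 62^1707 ≡ 62·26·61·30·3·81·4 ≡ 43 (mod 83).

43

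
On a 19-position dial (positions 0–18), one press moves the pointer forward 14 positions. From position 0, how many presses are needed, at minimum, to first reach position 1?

14·15 = 210 = 11·19 + 1, so 14⁻¹ ≡ 15 (mod 19).

15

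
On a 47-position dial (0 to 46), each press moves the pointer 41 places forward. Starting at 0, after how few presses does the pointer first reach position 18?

The inverse of 41 mod 47 is 39 (since 41·39 = 1599 ≡ 1).
Multiplying both sides by 39: x ≡ 39·18 = 702 ≡ 44 (mod 47).
Check: 41·44 = 1804 = 38·47 + 18.

44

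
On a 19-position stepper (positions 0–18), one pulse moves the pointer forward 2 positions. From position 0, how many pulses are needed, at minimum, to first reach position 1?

10

19 = 9·2 + 1
2 = 2·1 + 0
Back-substituting gives 2·10 ≡ 1 (mod 19).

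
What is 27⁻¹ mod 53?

2

27·2 = 54 = 1·53 + 1, so 27⁻¹ ≡ 2 (mod 53).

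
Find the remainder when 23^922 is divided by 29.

Square-and-reduce mod 29: 23^1≡23, 23^2≡7, 23^4≡20, 23^8≡23, 23^16≡7, 23^32≡20, 23^64≡23, 23^128≡7, 23^256≡20, 23^512≡23.
922 = 2 + 8 + 16 + 128 + 256 + 512, so 23^922 ≡ 7·23·7·7·20·23 ≡ 25 (mod 29).

25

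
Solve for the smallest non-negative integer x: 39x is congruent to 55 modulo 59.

The inverse of 39 mod 59 is 56 (since 39·56 = 2184 ≡ 1).
Multiplying both sides by 56: x ≡ 56·55 = 3080 ≡ 12 (mod 59).
Check: 39·12 = 468 = 7·59 + 55.

12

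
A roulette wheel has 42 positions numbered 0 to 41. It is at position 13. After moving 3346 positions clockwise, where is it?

Dividing 3346 by 42 gives quotient 79 and remainder 28.
(13 + 28) mod 42 = 41.

41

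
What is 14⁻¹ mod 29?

29 = 2·14 + 1
14 = 14·1 + 0
Back-substituting gives 14·27 ≡ 1 (mod 29).

27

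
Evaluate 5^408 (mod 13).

Successive squares of 5 mod 13: 5^1≡5, 5^2≡12, 5^4≡1, 5^8≡1, 5^16≡1, 5^32≡1, 5^64≡1, 5^128≡1, 5^256≡1.
Since 408 = 8 + 16 + 128 + 256 in binary, 5^408 ≡ 1·1·1·1 ≡ 1 (mod 13).

1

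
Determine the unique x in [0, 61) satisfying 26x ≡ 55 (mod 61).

The inverse of 26 mod 61 is 54 (since 26·54 = 1404 ≡ 1).
Multiplying both sides by 54: x ≡ 54·55 = 2970 ≡ 42 (mod 61).

42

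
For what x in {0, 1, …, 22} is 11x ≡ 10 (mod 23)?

11⁻¹ ≡ 21 (mod 23) because 11·21 = 231 = 10·23 + 1.
Multiplying both sides by 21: x ≡ 21·10 = 210 ≡ 3 (mod 23).

3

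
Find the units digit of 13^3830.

9

The units digit of 13^n cycles with period 4: 3, 9, 7, 1, …
3830 leaves remainder 2 on division by 4, so 13^3830 ends in 9.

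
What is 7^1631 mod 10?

Last digits of 7^n: 7, 9, 3, 1 (period 4).
1631 mod 4 = 3, so the last digit matches 7^3 = 3.

3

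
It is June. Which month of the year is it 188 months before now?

188 mod 12 = 8 (since 15·12 = 180).
June − 8 months → October.

October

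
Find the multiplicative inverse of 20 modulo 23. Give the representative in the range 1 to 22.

20·15 = 300 = 13·23 + 1, so 20⁻¹ ≡ 15 (mod 23).

15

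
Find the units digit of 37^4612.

The units digit of 37^n cycles with period 4: 7, 9, 3, 1, …
4612 leaves remainder 0 on division by 4, so 37^4612 ends in 1.

1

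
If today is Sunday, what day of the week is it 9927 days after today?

Monday

9927 mod 7 = 1 (since 1418·7 = 9926).
Sunday + 1 day → Monday.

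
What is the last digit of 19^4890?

1

Last digits of 9^n: 9, 1 (period 2).
4890 mod 2 = 0, so the last digit matches 9^2 = 1.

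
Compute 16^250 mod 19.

17

Square-and-reduce mod 19: 16^1≡16, 16^2≡9, 16^4≡5, 16^8≡6, 16^16≡17, 16^32≡4, 16^64≡16, 16^128≡9.
250 = 2 + 8 + 16 + 32 + 64 + 128, so 16^250 ≡ 9·6·17·4·16·9 ≡ 17 (mod 19).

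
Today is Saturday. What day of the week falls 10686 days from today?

Wednesday

10686 mod 7 = 4 (since 1526·7 = 10682).
Saturday + 4 days → Wednesday.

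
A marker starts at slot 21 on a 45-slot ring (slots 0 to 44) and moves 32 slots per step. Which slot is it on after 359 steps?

359·32 = 11488.
Dividing 11488 by 45 gives quotient 255 and remainder 13.
(21 + 13) mod 45 = 34.

34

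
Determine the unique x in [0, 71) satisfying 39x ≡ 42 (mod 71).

12

39⁻¹ ≡ 51 (mod 71) because 39·51 = 1989 = 28·71 + 1.
Multiplying both sides by 51: x ≡ 51·42 = 2142 ≡ 12 (mod 71).
Check: 39·12 = 468 = 6·71 + 42.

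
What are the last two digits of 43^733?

Square-and-reduce mod 100: 43^1≡43, 43^2≡49, 43^4≡1, 43^8≡1, 43^16≡1, 43^32≡1, 43^64≡1, 43^128≡1, 43^256≡1, 43^512≡1.
Since 733 = 1 + 4 + 8 + 16 + 64 + 128 + 512 in binary, 43^733 ≡ 43·1·1·1·1·1·1 ≡ 43 (mod 100).

43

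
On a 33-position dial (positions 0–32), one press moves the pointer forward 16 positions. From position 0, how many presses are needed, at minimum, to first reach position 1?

33 = 2·16 + 1
16 = 16·1 + 0
Back-substituting gives 16·31 ≡ 1 (mod 33).

31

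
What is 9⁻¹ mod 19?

9·17 = 153 = 8·19 + 1, so 9⁻¹ ≡ 17 (mod 19).

17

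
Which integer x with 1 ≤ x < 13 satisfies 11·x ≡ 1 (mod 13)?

13 = 1·11 + 2
11 = 5·2 + 1
2 = 2·1 + 0
Back-substituting gives 11·6 ≡ 1 (mod 13).

6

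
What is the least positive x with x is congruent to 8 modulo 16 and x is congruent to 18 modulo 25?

168

x ≡ 8 (mod 16) gives x ∈ {8, 24, 40, 56, 72, 88, 104, 120, …}.
The first of these with x mod 25 = 18 is 168.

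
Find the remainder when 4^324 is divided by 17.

Successive squares of 4 mod 17: 4^1≡4, 4^2≡16, 4^4≡1, 4^8≡1, 4^16≡1, 4^32≡1, 4^64≡1, 4^128≡1, 4^256≡1.
324 = 4 + 64 + 256, so 4^324 ≡ 1·1·1 ≡ 1 (mod 17).

1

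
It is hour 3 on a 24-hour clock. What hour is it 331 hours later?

22

331 mod 24 = 19 (since 13·24 = 312).
(3 + 19) mod 24 = 22.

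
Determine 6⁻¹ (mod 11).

2

11 = 1·6 + 5
6 = 1·5 + 1
5 = 5·1 + 0
Back-substituting gives 6·2 ≡ 1 (mod 11).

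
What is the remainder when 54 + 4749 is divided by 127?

4749 = 37·127 + 50, so 4749 mod 127 = 50.
(54 + 50) mod 127 = 104.

104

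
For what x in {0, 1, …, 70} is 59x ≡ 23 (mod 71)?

59⁻¹ ≡ 65 (mod 71) because 59·65 = 3835 = 54·71 + 1.
So x ≡ 65·23 = 1495 ≡ 4 (mod 71).
Check: 59·4 = 236 = 3·71 + 23.

4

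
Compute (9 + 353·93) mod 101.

13

353·93 = 32829.
32829 − 325·101 = 4, so 32829 ≡ 4 (mod 101).
(9 + 4) mod 101 = 13.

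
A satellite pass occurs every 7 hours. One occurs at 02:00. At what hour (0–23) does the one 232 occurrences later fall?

232·7 = 1624.
Dividing 1624 by 24 gives quotient 67 and remainder 16.
(2 + 16) mod 24 = 18.

18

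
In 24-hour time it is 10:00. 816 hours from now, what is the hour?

816 mod 24 = 0 (since 34·24 = 816).
(10 + 0) mod 24 = 10.

10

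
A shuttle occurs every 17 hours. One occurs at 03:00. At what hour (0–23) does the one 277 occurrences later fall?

8

277·17 = 4709.
4709 − 196·24 = 5, so 4709 ≡ 5 (mod 24).
(3 + 5) mod 24 = 8.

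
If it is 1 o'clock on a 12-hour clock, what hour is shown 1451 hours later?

12

1451 − 120·12 = 11, so 1451 ≡ 11 (mod 12).
1 + 11 → 12 on a 12-hour dial.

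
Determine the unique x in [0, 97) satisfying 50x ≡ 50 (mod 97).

50⁻¹ ≡ 33 (mod 97) because 50·33 = 1650 = 17·97 + 1.
Multiplying both sides by 33: x ≡ 33·50 = 1650 ≡ 1 (mod 97).

1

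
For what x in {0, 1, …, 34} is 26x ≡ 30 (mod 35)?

20

The inverse of 26 mod 35 is 31 (since 26·31 = 806 ≡ 1).
So x ≡ 31·30 = 930 ≡ 20 (mod 35).
Check: 26·20 = 520 = 14·35 + 30.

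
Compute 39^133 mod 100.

Successive squares of 39 mod 100: 39^1≡39, 39^2≡21, 39^4≡41, 39^8≡81, 39^16≡61, 39^32≡21, 39^64≡41, 39^128≡81.
Since 133 = 1 + 4 + 128 in binary, 39^133 ≡ 39·41·81 ≡ 19 (mod 100).

19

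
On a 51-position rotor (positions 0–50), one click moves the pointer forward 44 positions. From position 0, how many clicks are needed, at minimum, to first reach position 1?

29

44·29 = 1276 = 25·51 + 1, so 44⁻¹ ≡ 29 (mod 51).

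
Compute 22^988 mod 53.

Successive squares of 22 mod 53: 22^1≡22, 22^2≡7, 22^4≡49, 22^8≡16, 22^16≡44, 22^32≡28, 22^64≡42, 22^128≡15, 22^256≡13, 22^512≡10.
988 = 4 + 8 + 16 + 64 + 128 + 256 + 512, so 22^988 ≡ 49·16·44·42·15·13·10 ≡ 1 (mod 53).

1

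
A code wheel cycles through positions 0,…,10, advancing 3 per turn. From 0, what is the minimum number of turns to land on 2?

The inverse of 3 mod 11 is 4 (since 3·4 = 12 ≡ 1).
So x ≡ 4·2 = 8 ≡ 8 (mod 11).

8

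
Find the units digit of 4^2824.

The units digit of 4^n cycles with period 2: 4, 6, …
2824 mod 2 = 0, so the last digit matches 4^2 = 6.

6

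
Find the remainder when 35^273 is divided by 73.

Successive squares of 35 mod 73: 35^1≡35, 35^2≡57, 35^4≡37, 35^8≡55, 35^16≡32, 35^32≡2, 35^64≡4, 35^128≡16, 35^256≡37.
Since 273 = 1 + 16 + 256 in binary, 35^273 ≡ 35·32·37 ≡ 49 (mod 73).

49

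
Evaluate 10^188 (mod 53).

Square-and-reduce mod 53: 10^1≡10, 10^2≡47, 10^4≡36, 10^8≡24, 10^16≡46, 10^32≡49, 10^64≡16, 10^128≡44.
Since 188 = 4 + 8 + 16 + 32 + 128 in binary, 10^188 ≡ 36·24·46·49·44 ≡ 49 (mod 53).

49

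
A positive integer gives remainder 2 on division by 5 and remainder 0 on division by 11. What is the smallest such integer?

22

x ≡ 2 (mod 5) gives x ∈ {2, 7, 12, 17, 22}.
The first of these with x mod 11 = 0 is 22.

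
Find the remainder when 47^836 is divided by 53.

Successive squares of 47 mod 53: 47^1≡47, 47^2≡36, 47^4≡24, 47^8≡46, 47^16≡49, 47^32≡16, 47^64≡44, 47^128≡28, 47^256≡42, 47^512≡15.
Since 836 = 4 + 64 + 256 + 512 in binary, 47^836 ≡ 24·44·42·15 ≡ 24 (mod 53).

24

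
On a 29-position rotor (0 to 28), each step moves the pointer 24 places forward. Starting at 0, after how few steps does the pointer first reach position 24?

The inverse of 24 mod 29 is 23 (since 24·23 = 552 ≡ 1).
Multiplying both sides by 23: x ≡ 23·24 = 552 ≡ 1 (mod 29).

1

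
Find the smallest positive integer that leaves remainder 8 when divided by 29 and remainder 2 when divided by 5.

37

x ≡ 2 (mod 5) gives x ∈ {2, 7, 12, 17, 22, 27, 32, 37}.
The first of these with x mod 29 = 8 is 37.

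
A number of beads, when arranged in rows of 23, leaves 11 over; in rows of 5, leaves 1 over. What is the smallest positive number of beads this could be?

11

Since 5·14 ≡ 1 (mod 23), take x = 1 + 5·((11−1)·14 mod 23) = 1 + 5·2 = 11.
Check: 11 mod 23 = 11, 11 mod 5 = 1.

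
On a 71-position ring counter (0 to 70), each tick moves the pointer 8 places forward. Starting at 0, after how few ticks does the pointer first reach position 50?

8⁻¹ ≡ 9 (mod 71) because 8·9 = 72 = 1·71 + 1.
So x ≡ 9·50 = 450 ≡ 24 (mod 71).

24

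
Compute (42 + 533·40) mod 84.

533·40 = 21320.
21320 mod 84 = 68 (since 253·84 = 21252).
(42 + 68) mod 84 = 26.

26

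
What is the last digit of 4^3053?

Powers of 4 mod 10 repeat with period 2: 4, 6.
3053 mod 2 = 1, so the last digit matches 4^1 = 4.

4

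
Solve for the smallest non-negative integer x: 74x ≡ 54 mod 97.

82

The inverse of 74 mod 97 is 59 (since 74·59 = 4366 ≡ 1).
Multiplying both sides by 59: x ≡ 59·54 = 3186 ≡ 82 (mod 97).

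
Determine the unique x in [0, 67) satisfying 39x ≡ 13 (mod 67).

The inverse of 39 mod 67 is 55 (since 39·55 = 2145 ≡ 1).
Multiplying both sides by 55: x ≡ 55·13 = 715 ≡ 45 (mod 67).

45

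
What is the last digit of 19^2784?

The units digit of 19^n cycles with period 2: 9, 1, …
2784 leaves remainder 0 on division by 2, so 19^2784 ends in 1.

1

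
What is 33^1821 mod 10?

Powers of 3 mod 10 repeat with period 4: 3, 9, 7, 1.
1821 leaves remainder 1 on division by 4, so 33^1821 ends in 3.

3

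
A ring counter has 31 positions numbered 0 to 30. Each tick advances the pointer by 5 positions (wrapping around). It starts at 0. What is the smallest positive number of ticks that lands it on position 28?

18

5⁻¹ ≡ 25 (mod 31) because 5·25 = 125 = 4·31 + 1.
So x ≡ 25·28 = 700 ≡ 18 (mod 31).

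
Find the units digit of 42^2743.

The units digit of 42^n cycles with period 4: 2, 4, 8, 6, …
2743 leaves remainder 3 on division by 4, so 42^2743 ends in 8.

8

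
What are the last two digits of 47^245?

07

By repeated squaring mod 100: 47^1≡47, 47^2≡9, 47^4≡81, 47^8≡61, 47^16≡21, 47^32≡41, 47^64≡81, 47^128≡61.
Since 245 = 1 + 4 + 16 + 32 + 64 + 128 in binary, 47^245 ≡ 47·81·21·41·81·61 ≡ 7 (mod 100).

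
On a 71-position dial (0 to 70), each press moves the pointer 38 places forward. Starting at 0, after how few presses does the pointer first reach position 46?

61

The inverse of 38 mod 71 is 43 (since 38·43 = 1634 ≡ 1).
So x ≡ 43·46 = 1978 ≡ 61 (mod 71).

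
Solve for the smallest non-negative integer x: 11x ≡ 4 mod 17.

11⁻¹ ≡ 14 (mod 17) because 11·14 = 154 = 9·17 + 1.
So x ≡ 14·4 = 56 ≡ 5 (mod 17).

5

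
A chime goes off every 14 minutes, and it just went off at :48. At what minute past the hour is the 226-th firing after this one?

32

226·14 = 3164.
3164 mod 60 = 44 (since 52·60 = 3120).
(48 + 44) mod 60 = 32.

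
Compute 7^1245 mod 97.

Successive squares of 7 mod 97: 7^1≡7, 7^2≡49, 7^4≡73, 7^8≡91, 7^16≡36, 7^32≡35, 7^64≡61, 7^128≡35, 7^256≡61, 7^512≡35, 7^1024≡61.
1245 = 1 + 4 + 8 + 16 + 64 + 128 + 1024, so 7^1245 ≡ 7·73·91·36·61·35·61 ≡ 28 (mod 97).

28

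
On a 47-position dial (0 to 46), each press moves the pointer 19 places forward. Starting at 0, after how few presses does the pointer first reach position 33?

19⁻¹ ≡ 5 (mod 47) because 19·5 = 95 = 2·47 + 1.
So x ≡ 5·33 = 165 ≡ 24 (mod 47).
Check: 19·24 = 456 = 9·47 + 33.

24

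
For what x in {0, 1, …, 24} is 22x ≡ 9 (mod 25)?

The inverse of 22 mod 25 is 8 (since 22·8 = 176 ≡ 1).
Multiplying both sides by 8: x ≡ 8·9 = 72 ≡ 22 (mod 25).

22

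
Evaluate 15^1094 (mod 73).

54

By repeated squaring mod 73: 15^1≡15, 15^2≡6, 15^4≡36, 15^8≡55, 15^16≡32, 15^32≡2, 15^64≡4, 15^128≡16, 15^256≡37, 15^512≡55, 15^1024≡32.
Since 1094 = 2 + 4 + 64 + 1024 in binary, 15^1094 ≡ 6·36·4·32 ≡ 54 (mod 73).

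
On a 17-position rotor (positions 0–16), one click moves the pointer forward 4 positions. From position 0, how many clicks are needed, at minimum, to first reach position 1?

13

4·13 = 52 = 3·17 + 1, so 4⁻¹ ≡ 13 (mod 17).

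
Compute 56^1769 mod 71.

By repeated squaring mod 71: 56^1≡56, 56^2≡12, 56^4≡2, 56^8≡4, 56^16≡16, 56^32≡43, 56^64≡3, 56^128≡9, 56^256≡10, 56^512≡29, 56^1024≡60.
Since 1769 = 1 + 8 + 32 + 64 + 128 + 512 + 1024 in binary, 56^1769 ≡ 56·4·43·3·9·29·60 ≡ 31 (mod 71).

31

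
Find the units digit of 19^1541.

9

Last digits of 9^n: 9, 1 (period 2).
1541 leaves remainder 1 on division by 2, so 19^1541 ends in 9.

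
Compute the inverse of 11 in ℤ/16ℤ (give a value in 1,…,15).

3

16 = 1·11 + 5
11 = 2·5 + 1
5 = 5·1 + 0
Back-substituting gives 11·3 ≡ 1 (mod 16).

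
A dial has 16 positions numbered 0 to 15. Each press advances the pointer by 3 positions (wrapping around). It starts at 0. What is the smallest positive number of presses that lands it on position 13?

The inverse of 3 mod 16 is 11 (since 3·11 = 33 ≡ 1).
So x ≡ 11·13 = 143 ≡ 15 (mod 16).

15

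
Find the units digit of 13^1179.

7

Powers of 3 mod 10 repeat with period 4: 3, 9, 7, 1.
1179 leaves remainder 3 on division by 4, so 13^1179 ends in 7.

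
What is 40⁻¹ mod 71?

71 = 1·40 + 31
40 = 1·31 + 9
31 = 3·9 + 4
9 = 2·4 + 1
4 = 4·1 + 0
Back-substituting gives 40·16 ≡ 1 (mod 71).

16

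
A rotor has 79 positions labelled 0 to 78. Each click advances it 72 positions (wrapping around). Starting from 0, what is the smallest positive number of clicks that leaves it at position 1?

79 = 1·72 + 7
72 = 10·7 + 2
7 = 3·2 + 1
2 = 2·1 + 0
Back-substituting gives 72·45 ≡ 1 (mod 79).

45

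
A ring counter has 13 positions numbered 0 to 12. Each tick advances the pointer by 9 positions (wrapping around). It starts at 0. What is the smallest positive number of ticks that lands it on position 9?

The inverse of 9 mod 13 is 3 (since 9·3 = 27 ≡ 1).
Multiplying both sides by 3: x ≡ 3·9 = 27 ≡ 1 (mod 13).
Check: 9·1 = 9 = 0·13 + 9.

1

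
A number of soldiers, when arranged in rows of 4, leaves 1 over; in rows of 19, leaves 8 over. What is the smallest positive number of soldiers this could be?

65

x ≡ 1 (mod 4) gives x ∈ {1, 5, 9, 13, 17, 21, 25, 29, …}.
The first of these with x mod 19 = 8 is 65.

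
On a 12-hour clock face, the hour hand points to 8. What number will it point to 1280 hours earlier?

1280 mod 12 = 8 (since 106·12 = 1272).
8 − 8 → 12 on a 12-hour dial.

12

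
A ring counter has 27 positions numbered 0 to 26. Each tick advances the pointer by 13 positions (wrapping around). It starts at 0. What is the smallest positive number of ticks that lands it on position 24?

13⁻¹ ≡ 25 (mod 27) because 13·25 = 325 = 12·27 + 1.
Multiplying both sides by 25: x ≡ 25·24 = 600 ≡ 6 (mod 27).

6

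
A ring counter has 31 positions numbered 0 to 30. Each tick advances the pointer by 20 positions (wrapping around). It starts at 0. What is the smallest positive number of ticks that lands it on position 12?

The inverse of 20 mod 31 is 14 (since 20·14 = 280 ≡ 1).
Multiplying both sides by 14: x ≡ 14·12 = 168 ≡ 13 (mod 31).

13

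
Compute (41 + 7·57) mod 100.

40

7·57 = 399.
399 = 3·100 + 99, so 399 mod 100 = 99.
(41 + 99) mod 100 = 40.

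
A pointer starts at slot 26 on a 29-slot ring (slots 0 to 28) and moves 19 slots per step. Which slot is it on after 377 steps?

377·19 = 7163.
7163 − 247·29 = 0, so 7163 ≡ 0 (mod 29).
(26 + 0) mod 29 = 26.

26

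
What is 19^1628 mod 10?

1

Powers of 9 mod 10 repeat with period 2: 9, 1.
1628 leaves remainder 0 on division by 2, so 19^1628 ends in 1.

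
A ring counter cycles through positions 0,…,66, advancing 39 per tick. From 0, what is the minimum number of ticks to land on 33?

6

39⁻¹ ≡ 55 (mod 67) because 39·55 = 2145 = 32·67 + 1.
So x ≡ 55·33 = 1815 ≡ 6 (mod 67).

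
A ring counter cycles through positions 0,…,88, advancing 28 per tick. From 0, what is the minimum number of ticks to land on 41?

11

The inverse of 28 mod 89 is 35 (since 28·35 = 980 ≡ 1).
So x ≡ 35·41 = 1435 ≡ 11 (mod 89).
Check: 28·11 = 308 = 3·89 + 41.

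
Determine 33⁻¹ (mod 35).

35 = 1·33 + 2
33 = 16·2 + 1
2 = 2·1 + 0
Back-substituting gives 33·17 ≡ 1 (mod 35).

17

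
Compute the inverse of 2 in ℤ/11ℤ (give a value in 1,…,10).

11 = 5·2 + 1
2 = 2·1 + 0
Back-substituting gives 2·6 ≡ 1 (mod 11).

6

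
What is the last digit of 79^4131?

The units digit of 79^n cycles with period 2: 9, 1, …
4131 mod 2 = 1, so the last digit matches 9^1 = 9.

9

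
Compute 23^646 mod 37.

27

By repeated squaring mod 37: 23^1≡23, 23^2≡11, 23^4≡10, 23^8≡26, 23^16≡10, 23^32≡26, 23^64≡10, 23^128≡26, 23^256≡10, 23^512≡26.
Since 646 = 2 + 4 + 128 + 512 in binary, 23^646 ≡ 11·10·26·26 ≡ 27 (mod 37).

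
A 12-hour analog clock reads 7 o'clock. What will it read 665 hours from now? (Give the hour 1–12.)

12

665 = 55·12 + 5, so 665 mod 12 = 5.
7 + 5 → 12 on a 12-hour dial.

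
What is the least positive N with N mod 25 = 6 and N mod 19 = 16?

206

Since 19·4 ≡ 1 (mod 25), take x = 16 + 19·((6−16)·4 mod 25) = 16 + 19·10 = 206.
Check: 206 mod 25 = 6, 206 mod 19 = 16.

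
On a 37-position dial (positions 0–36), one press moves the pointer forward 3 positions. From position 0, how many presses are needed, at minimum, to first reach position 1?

3·25 = 75 = 2·37 + 1, so 3⁻¹ ≡ 25 (mod 37).

25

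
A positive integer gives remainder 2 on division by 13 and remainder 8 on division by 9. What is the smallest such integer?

80

Since 9·3 ≡ 1 (mod 13), take x = 8 + 9·((2−8)·3 mod 13) = 8 + 9·8 = 80.
Check: 80 mod 13 = 2, 80 mod 9 = 8.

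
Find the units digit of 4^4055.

Powers of 4 mod 10 repeat with period 2: 4, 6.
4055 mod 2 = 1, so the last digit matches 4^1 = 4.

4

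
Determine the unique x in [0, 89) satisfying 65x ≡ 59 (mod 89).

68

The inverse of 65 mod 89 is 63 (since 65·63 = 4095 ≡ 1).
So x ≡ 63·59 = 3717 ≡ 68 (mod 89).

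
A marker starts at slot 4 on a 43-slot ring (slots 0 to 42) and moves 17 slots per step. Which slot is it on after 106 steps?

106·17 = 1802.
1802 mod 43 = 39 (since 41·43 = 1763).
(4 + 39) mod 43 = 0.

0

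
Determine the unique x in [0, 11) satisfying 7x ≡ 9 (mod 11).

6

The inverse of 7 mod 11 is 8 (since 7·8 = 56 ≡ 1).
Multiplying both sides by 8: x ≡ 8·9 = 72 ≡ 6 (mod 11).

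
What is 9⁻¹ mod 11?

9·5 = 45 = 4·11 + 1, so 9⁻¹ ≡ 5 (mod 11).

5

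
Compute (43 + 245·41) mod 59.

245·41 = 10045.
10045 − 170·59 = 15, so 10045 ≡ 15 (mod 59).
(43 + 15) mod 59 = 58.

58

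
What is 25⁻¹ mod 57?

16

57 = 2·25 + 7
25 = 3·7 + 4
7 = 1·4 + 3
4 = 1·3 + 1
3 = 3·1 + 0
Back-substituting gives 25·16 ≡ 1 (mod 57).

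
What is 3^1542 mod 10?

Last digits of 3^n: 3, 9, 7, 1 (period 4).
1542 mod 4 = 2, so the last digit matches 3^2 = 9.

9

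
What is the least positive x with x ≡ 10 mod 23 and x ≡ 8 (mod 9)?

125

x ≡ 8 (mod 9) gives x ∈ {8, 17, 26, 35, 44, 53, 62, 71, …}.
The first of these with x mod 23 = 10 is 125.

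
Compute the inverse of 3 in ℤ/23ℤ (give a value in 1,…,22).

3·8 = 24 = 1·23 + 1, so 3⁻¹ ≡ 8 (mod 23).

8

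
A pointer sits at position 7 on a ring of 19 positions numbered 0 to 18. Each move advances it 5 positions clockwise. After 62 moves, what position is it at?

13

62·5 = 310.
310 = 16·19 + 6, so 310 mod 19 = 6.
(7 + 6) mod 19 = 13.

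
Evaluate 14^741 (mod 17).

12

Successive squares of 14 mod 17: 14^1≡14, 14^2≡9, 14^4≡13, 14^8≡16, 14^16≡1, 14^32≡1, 14^64≡1, 14^128≡1, 14^256≡1, 14^512≡1.
741 = 1 + 4 + 32 + 64 + 128 + 512, so 14^741 ≡ 14·13·1·1·1·1 ≡ 12 (mod 17).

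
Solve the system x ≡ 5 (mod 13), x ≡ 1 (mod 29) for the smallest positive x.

x ≡ 5 (mod 13) gives x ∈ {5, 18, 31, 44, 57, 70, 83, 96, …}.
The first of these with x mod 29 = 1 is 291.

291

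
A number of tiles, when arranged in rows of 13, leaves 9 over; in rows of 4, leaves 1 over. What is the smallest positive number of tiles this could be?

9

Since 4·10 ≡ 1 (mod 13), take x = 1 + 4·((9−1)·10 mod 13) = 1 + 4·2 = 9.
Check: 9 mod 13 = 9, 9 mod 4 = 1.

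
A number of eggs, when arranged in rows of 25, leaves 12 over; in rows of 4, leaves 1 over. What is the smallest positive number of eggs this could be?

37

Since 4·19 ≡ 1 (mod 25), take x = 1 + 4·((12−1)·19 mod 25) = 1 + 4·9 = 37.
Check: 37 mod 25 = 12, 37 mod 4 = 1.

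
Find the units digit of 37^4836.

1

Last digits of 7^n: 7, 9, 3, 1 (period 4).
4836 leaves remainder 0 on division by 4, so 37^4836 ends in 1.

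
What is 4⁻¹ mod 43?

43 = 10·4 + 3
4 = 1·3 + 1
3 = 3·1 + 0
Back-substituting gives 4·11 ≡ 1 (mod 43).

11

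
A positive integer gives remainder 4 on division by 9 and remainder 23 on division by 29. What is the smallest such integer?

139

Since 29·5 ≡ 1 (mod 9), take x = 23 + 29·((4−23)·5 mod 9) = 23 + 29·4 = 139.
Check: 139 mod 9 = 4, 139 mod 29 = 23.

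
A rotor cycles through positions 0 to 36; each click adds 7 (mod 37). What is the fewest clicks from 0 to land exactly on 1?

16

37 = 5·7 + 2
7 = 3·2 + 1
2 = 2·1 + 0
Back-substituting gives 7·16 ≡ 1 (mod 37).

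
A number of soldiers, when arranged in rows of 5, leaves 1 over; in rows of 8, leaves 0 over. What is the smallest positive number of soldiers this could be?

16

Since 8·2 ≡ 1 (mod 5), take x = 0 + 8·((1−0)·2 mod 5) = 0 + 8·2 = 16.
Check: 16 mod 5 = 1, 16 mod 8 = 0.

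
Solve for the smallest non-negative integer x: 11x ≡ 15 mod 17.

6

The inverse of 11 mod 17 is 14 (since 11·14 = 154 ≡ 1).
So x ≡ 14·15 = 210 ≡ 6 (mod 17).
Check: 11·6 = 66 = 3·17 + 15.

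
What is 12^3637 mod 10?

Powers of 2 mod 10 repeat with period 4: 2, 4, 8, 6.
3637 mod 4 = 1, so the last digit matches 2^1 = 2.

2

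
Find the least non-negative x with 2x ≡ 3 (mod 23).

2⁻¹ ≡ 12 (mod 23) because 2·12 = 24 = 1·23 + 1.
Multiplying both sides by 12: x ≡ 12·3 = 36 ≡ 13 (mod 23).
Check: 2·13 = 26 = 1·23 + 3.

13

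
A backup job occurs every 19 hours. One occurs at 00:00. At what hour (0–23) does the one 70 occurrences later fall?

10

70·19 = 1330.
1330 − 55·24 = 10, so 1330 ≡ 10 (mod 24).
(0 + 10) mod 24 = 10.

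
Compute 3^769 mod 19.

14

By repeated squaring mod 19: 3^1≡3, 3^2≡9, 3^4≡5, 3^8≡6, 3^16≡17, 3^32≡4, 3^64≡16, 3^128≡9, 3^256≡5, 3^512≡6.
769 = 1 + 256 + 512, so 3^769 ≡ 3·5·6 ≡ 14 (mod 19).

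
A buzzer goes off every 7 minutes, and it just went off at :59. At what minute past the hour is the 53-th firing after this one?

10

53·7 = 371.
371 mod 60 = 11 (since 6·60 = 360).
(59 + 11) mod 60 = 10.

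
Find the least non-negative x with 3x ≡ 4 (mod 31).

The inverse of 3 mod 31 is 21 (since 3·21 = 63 ≡ 1).
So x ≡ 21·4 = 84 ≡ 22 (mod 31).

22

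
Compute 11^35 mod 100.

By repeated squaring mod 100: 11^1≡11, 11^2≡21, 11^4≡41, 11^8≡81, 11^16≡61, 11^32≡21.
35 = 1 + 2 + 32, so 11^35 ≡ 11·21·21 ≡ 51 (mod 100).

51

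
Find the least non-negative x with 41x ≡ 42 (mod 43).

22

The inverse of 41 mod 43 is 21 (since 41·21 = 861 ≡ 1).
So x ≡ 21·42 = 882 ≡ 22 (mod 43).
Check: 41·22 = 902 = 20·43 + 42.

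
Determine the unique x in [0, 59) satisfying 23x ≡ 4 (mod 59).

The inverse of 23 mod 59 is 18 (since 23·18 = 414 ≡ 1).
So x ≡ 18·4 = 72 ≡ 13 (mod 59).
Check: 23·13 = 299 = 5·59 + 4.

13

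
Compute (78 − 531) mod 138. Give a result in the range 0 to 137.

531 = 3·138 + 117, so 531 mod 138 = 117.
(78 − 117) mod 138 = 99.

99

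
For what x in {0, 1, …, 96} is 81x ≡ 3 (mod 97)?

18

The inverse of 81 mod 97 is 6 (since 81·6 = 486 ≡ 1).
Multiplying both sides by 6: x ≡ 6·3 = 18 ≡ 18 (mod 97).
Check: 81·18 = 1458 = 15·97 + 3.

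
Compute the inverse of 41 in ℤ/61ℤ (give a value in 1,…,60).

61 = 1·41 + 20
41 = 2·20 + 1
20 = 20·1 + 0
Back-substituting gives 41·3 ≡ 1 (mod 61).

3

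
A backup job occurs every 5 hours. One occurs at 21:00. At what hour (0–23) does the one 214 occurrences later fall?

11

214·5 = 1070.
1070 − 44·24 = 14, so 1070 ≡ 14 (mod 24).
(21 + 14) mod 24 = 11.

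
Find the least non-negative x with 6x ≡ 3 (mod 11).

6

The inverse of 6 mod 11 is 2 (since 6·2 = 12 ≡ 1).
Multiplying both sides by 2: x ≡ 2·3 = 6 ≡ 6 (mod 11).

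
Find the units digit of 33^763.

The units digit of 33^n cycles with period 4: 3, 9, 7, 1, …
763 leaves remainder 3 on division by 4, so 33^763 ends in 7.

7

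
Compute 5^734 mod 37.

By repeated squaring mod 37: 5^1≡5, 5^2≡25, 5^4≡33, 5^8≡16, 5^16≡34, 5^32≡9, 5^64≡7, 5^128≡12, 5^256≡33, 5^512≡16.
Since 734 = 2 + 4 + 8 + 16 + 64 + 128 + 512 in binary, 5^734 ≡ 25·33·16·34·7·12·16 ≡ 28 (mod 37).

28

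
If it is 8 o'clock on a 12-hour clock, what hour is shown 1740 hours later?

1740 = 145·12 + 0, so 1740 mod 12 = 0.
8 + 0 → 8 on a 12-hour dial.

8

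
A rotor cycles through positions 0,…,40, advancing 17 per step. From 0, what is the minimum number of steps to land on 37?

7

The inverse of 17 mod 41 is 29 (since 17·29 = 493 ≡ 1).
So x ≡ 29·37 = 1073 ≡ 7 (mod 41).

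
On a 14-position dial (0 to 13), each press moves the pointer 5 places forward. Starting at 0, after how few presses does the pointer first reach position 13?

The inverse of 5 mod 14 is 3 (since 5·3 = 15 ≡ 1).
Multiplying both sides by 3: x ≡ 3·13 = 39 ≡ 11 (mod 14).
Check: 5·11 = 55 = 3·14 + 13.

11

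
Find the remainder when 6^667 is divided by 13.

7

Square-and-reduce mod 13: 6^1≡6, 6^2≡10, 6^4≡9, 6^8≡3, 6^16≡9, 6^32≡3, 6^64≡9, 6^128≡3, 6^256≡9, 6^512≡3.
667 = 1 + 2 + 8 + 16 + 128 + 512, so 6^667 ≡ 6·10·3·9·3·3 ≡ 7 (mod 13).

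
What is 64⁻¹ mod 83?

48

83 = 1·64 + 19
64 = 3·19 + 7
19 = 2·7 + 5
7 = 1·5 + 2
5 = 2·2 + 1
2 = 2·1 + 0
Back-substituting gives 64·48 ≡ 1 (mod 83).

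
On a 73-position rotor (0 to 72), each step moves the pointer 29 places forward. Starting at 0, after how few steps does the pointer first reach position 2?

63

The inverse of 29 mod 73 is 68 (since 29·68 = 1972 ≡ 1).
So x ≡ 68·2 = 136 ≡ 63 (mod 73).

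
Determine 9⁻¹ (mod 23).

9·18 = 162 = 7·23 + 1, so 9⁻¹ ≡ 18 (mod 23).

18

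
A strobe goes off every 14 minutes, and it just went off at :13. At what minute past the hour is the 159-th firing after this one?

159·14 = 2226.
Dividing 2226 by 60 gives quotient 37 and remainder 6.
(13 + 6) mod 60 = 19.

19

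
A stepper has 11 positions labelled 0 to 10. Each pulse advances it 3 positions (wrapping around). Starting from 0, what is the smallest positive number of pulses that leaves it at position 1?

4

3·4 = 12 = 1·11 + 1, so 3⁻¹ ≡ 4 (mod 11).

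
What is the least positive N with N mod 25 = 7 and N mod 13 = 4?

Since 13·2 ≡ 1 (mod 25), take x = 4 + 13·((7−4)·2 mod 25) = 4 + 13·6 = 82.
Check: 82 mod 25 = 7, 82 mod 13 = 4.

82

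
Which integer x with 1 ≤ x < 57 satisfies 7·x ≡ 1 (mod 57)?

49

7·49 = 343 = 6·57 + 1, so 7⁻¹ ≡ 49 (mod 57).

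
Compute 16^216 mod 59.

Square-and-reduce mod 59: 16^1≡16, 16^2≡20, 16^4≡46, 16^8≡51, 16^16≡5, 16^32≡25, 16^64≡35, 16^128≡45.
216 = 8 + 16 + 64 + 128, so 16^216 ≡ 51·5·35·45 ≡ 12 (mod 59).

12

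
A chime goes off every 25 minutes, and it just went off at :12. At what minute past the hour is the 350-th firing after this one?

2

350·25 = 8750.
8750 − 145·60 = 50, so 8750 ≡ 50 (mod 60).
(12 + 50) mod 60 = 2.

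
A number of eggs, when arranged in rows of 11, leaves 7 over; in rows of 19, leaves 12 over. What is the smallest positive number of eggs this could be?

x ≡ 7 (mod 11) gives x ∈ {7, 18, 29, 40, 51, 62, 73, 84, …}.
The first of these with x mod 19 = 12 is 183.

183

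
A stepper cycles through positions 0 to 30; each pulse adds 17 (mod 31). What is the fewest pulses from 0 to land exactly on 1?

17·11 = 187 = 6·31 + 1, so 17⁻¹ ≡ 11 (mod 31).

11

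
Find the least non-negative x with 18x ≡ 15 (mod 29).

25

18⁻¹ ≡ 21 (mod 29) because 18·21 = 378 = 13·29 + 1.
Multiplying both sides by 21: x ≡ 21·15 = 315 ≡ 25 (mod 29).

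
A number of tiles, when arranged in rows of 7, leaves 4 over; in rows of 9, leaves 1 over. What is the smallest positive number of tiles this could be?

Since 9·4 ≡ 1 (mod 7), take x = 1 + 9·((4−1)·4 mod 7) = 1 + 9·5 = 46.
Check: 46 mod 7 = 4, 46 mod 9 = 1.

46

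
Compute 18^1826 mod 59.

36

Successive squares of 18 mod 59: 18^1≡18, 18^2≡29, 18^4≡15, 18^8≡48, 18^16≡3, 18^32≡9, 18^64≡22, 18^128≡12, 18^256≡26, 18^512≡27, 18^1024≡21.
1826 = 2 + 32 + 256 + 512 + 1024, so 18^1826 ≡ 29·9·26·27·21 ≡ 36 (mod 59).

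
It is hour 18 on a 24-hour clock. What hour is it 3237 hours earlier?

Dividing 3237 by 24 gives quotient 134 and remainder 21.
(18 − 21) mod 24 = 21.

21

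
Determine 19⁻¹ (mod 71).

15

19·15 = 285 = 4·71 + 1, so 19⁻¹ ≡ 15 (mod 71).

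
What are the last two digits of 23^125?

By repeated squaring mod 100: 23^1≡23, 23^2≡29, 23^4≡41, 23^8≡81, 23^16≡61, 23^32≡21, 23^64≡41.
125 = 1 + 4 + 8 + 16 + 32 + 64, so 23^125 ≡ 23·41·81·61·21·41 ≡ 43 (mod 100).

43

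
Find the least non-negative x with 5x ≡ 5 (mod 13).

1

The inverse of 5 mod 13 is 8 (since 5·8 = 40 ≡ 1).
So x ≡ 8·5 = 40 ≡ 1 (mod 13).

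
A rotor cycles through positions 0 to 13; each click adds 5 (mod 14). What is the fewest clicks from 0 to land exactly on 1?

5·3 = 15 = 1·14 + 1, so 5⁻¹ ≡ 3 (mod 14).

3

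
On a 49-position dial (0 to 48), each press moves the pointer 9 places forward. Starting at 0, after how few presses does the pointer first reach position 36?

4

9⁻¹ ≡ 11 (mod 49) because 9·11 = 99 = 2·49 + 1.
So x ≡ 11·36 = 396 ≡ 4 (mod 49).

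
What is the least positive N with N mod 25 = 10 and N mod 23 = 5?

x ≡ 5 (mod 23) gives x ∈ {5, 28, 51, 74, 97, 120, 143, 166, …}.
The first of these with x mod 25 = 10 is 235.

235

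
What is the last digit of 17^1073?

The units digit of 17^n cycles with period 4: 7, 9, 3, 1, …
1073 leaves remainder 1 on division by 4, so 17^1073 ends in 7.

7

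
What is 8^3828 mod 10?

Last digits of 8^n: 8, 4, 2, 6 (period 4).
3828 leaves remainder 0 on division by 4, so 8^3828 ends in 6.

6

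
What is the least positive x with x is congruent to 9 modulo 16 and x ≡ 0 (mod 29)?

Since 29·5 ≡ 1 (mod 16), take x = 0 + 29·((9−0)·5 mod 16) = 0 + 29·13 = 377.
Check: 377 mod 16 = 9, 377 mod 29 = 0.

377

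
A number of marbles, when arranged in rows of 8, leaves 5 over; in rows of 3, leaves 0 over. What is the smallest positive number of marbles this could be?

21

x ≡ 0 (mod 3) gives x ∈ {0, 3, 6, 9, 12, 15, 18, 21}.
The first of these with x mod 8 = 5 is 21.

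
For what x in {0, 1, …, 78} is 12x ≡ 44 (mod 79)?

30

12⁻¹ ≡ 33 (mod 79) because 12·33 = 396 = 5·79 + 1.
Multiplying both sides by 33: x ≡ 33·44 = 1452 ≡ 30 (mod 79).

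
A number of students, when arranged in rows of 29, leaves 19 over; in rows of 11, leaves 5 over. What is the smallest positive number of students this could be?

280

Since 11·8 ≡ 1 (mod 29), take x = 5 + 11·((19−5)·8 mod 29) = 5 + 11·25 = 280.
Check: 280 mod 29 = 19, 280 mod 11 = 5.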